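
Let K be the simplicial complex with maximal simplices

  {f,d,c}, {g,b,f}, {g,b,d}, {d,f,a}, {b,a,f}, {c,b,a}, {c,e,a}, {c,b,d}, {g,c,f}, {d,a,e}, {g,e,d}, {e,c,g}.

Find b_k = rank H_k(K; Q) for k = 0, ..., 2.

Fix the vertex order a < b < c < d < e < f < g and write every simplex with vertices in increasing order. Then dim K = 2 and the simplices of K are:

  0-simplices (7): a, b, c, d, e, f, g
  1-simplices (18): ab, ac, ad, ae, af, bc, bd, bf, bg, cd, ce, cf, cg, de, df, dg, eg, fg
  2-simplices (12): abc, abf, ace, ade, adf, bcd, bdg, bfg, cdf, ceg, cfg, deg

Hence C_0 ≅ Z^7, C_1 ≅ Z^18, C_2 ≅ Z^12.

The boundary map ∂_1: C_1 → C_0 maps an edge to its endpoints' difference, ∂[p,q] = q − p. For instance
  ∂ab = b − a.
As a 7×18 matrix over Z this has rank 6, with invariant factors (1,1,1,1,1,1).

Boundary ∂_2: C_2 → C_1 acts by ∂[p,q,r] = [q,r] − [p,r] + [p,q]. For instance
  ∂deg = eg − dg + de,
  ∂bcd = cd − bd + bc.
The 18×12 boundary matrix has rank 12 and Smith normal form diag(1,1,1,1,1,1,1,1,1,1,1,2).

Computing H_k = (kernel of ∂_k) / (image of ∂_{k+1}):

  H_0: rank C_0 − rank ∂_1 = 7 − 6 = 1, and the invariant factors of ∂_1 are all 1, so H_0 = Z.
  H_1: rank ker ∂_1 − rank ∂_2 = (18 − 6) − 12 = 0, and ∂_2 has invariant factor 2 > 1, so H_1 = Z/2.
  H_2: rank ker ∂_2 − rank ∂_3 = (12 − 12) − 0 = 0, and there is no ∂_3, so H_2 = 0.

As a check, the Euler characteristic is 7 − 18 + 12 = 1, which agrees with 1 − 0 + 0 = 1.

Hence the Betti numbers are b_0 = 1, b_1 = 0, b_2 = 0.

b_0 = 1, b_1 = 0, b_2 = 0.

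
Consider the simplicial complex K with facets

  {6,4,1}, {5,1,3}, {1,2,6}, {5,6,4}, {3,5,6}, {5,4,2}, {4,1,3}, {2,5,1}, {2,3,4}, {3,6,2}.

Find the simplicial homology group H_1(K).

K has 6 vertices, 15 edges, 10 triangles.
rank ∂_1 = 5, rank ∂_2 = 10 ⇒ b_1 = 15 − 5 − 10 = 0; ∂_2 has invariant factor(s) [2] giving torsion. So H_1 = Z/2.

H_1 ≅ Z/2.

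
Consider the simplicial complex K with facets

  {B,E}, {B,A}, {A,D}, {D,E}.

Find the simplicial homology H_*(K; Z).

Fix the vertex order A < B < D < E and write every simplex with vertices in increasing order. Then dim K = 1 and the simplices of K are:

  0-simplices (4): A, B, D, E
  1-simplices (4): AB, AD, BE, DE

Hence C_0 ≅ Z^4, C_1 ≅ Z^4.

The boundary map ∂_1: C_1 → C_0 sends each edge [p,q] (with p < q) to q − p. For instance
  ∂AB = B − A.
As a 4×4 matrix over Z this has rank 3, with invariant factors (1,1,1).

Now H_k = ker ∂_k / im ∂_{k+1}, so:

  H_0: rank C_0 − rank ∂_1 = 4 − 3 = 1, and the invariant factors of ∂_1 are all 1, so H_0 = Z.
  H_1: rank ker ∂_1 − rank ∂_2 = (4 − 3) − 0 = 1, and there is no ∂_2, so H_1 = Z.

(K is a triangulation of the circle S^1.)

H_0 = Z,  H_1 = Z.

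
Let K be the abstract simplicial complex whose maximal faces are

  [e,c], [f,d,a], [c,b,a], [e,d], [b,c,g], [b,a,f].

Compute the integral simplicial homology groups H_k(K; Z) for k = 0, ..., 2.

We work with the vertex ordering a < b < c < d < e < f < g. The simplices of K, each written with vertices in increasing order, are:

  0-simplices (7): a, b, c, d, e, f, g
  1-simplices (11): ab, ac, ad, af, bc, bf, bg, ce, cg, de, df
  2-simplices (4): abc, abf, adf, bcg

giving chain groups C_0 ≅ Z^7, C_1 ≅ Z^11, C_2 ≅ Z^4.

∂_1: C_1 → C_0 sends each edge [p,q] (with p < q) to q − p. For instance
  ∂ab = b − a.
The resulting 7×11 matrix has rank 6, and its Smith normal form has invariant factors (1,1,1,1,1,1).

The boundary map ∂_2: C_2 → C_1 sends each 2-simplex [p,q,r] to [q,r] − [p,r] + [p,q]. For instance
  ∂abf = bf − af + ab,
  ∂abc = bc − ac + ab.
As a 11×4 matrix over Z this has rank 4, with invariant factors (1,1,1,1).

Computing H_k = (kernel of ∂_k) / (image of ∂_{k+1}):

  H_0: rank C_0 − rank ∂_1 = 7 − 6 = 1, and the invariant factors of ∂_1 are all 1, so H_0 ≅ Z.
  H_1: rank ker ∂_1 − rank ∂_2 = (11 − 6) − 4 = 1, and the invariant factors of ∂_2 are all 1, so H_1 ≅ Z.
  H_2: rank ker ∂_2 − rank ∂_3 = (4 − 4) − 0 = 0, and there is no ∂_3, so H_2 ≅ 0.

H_0 = Z,  H_1 = Z,  H_2 = 0.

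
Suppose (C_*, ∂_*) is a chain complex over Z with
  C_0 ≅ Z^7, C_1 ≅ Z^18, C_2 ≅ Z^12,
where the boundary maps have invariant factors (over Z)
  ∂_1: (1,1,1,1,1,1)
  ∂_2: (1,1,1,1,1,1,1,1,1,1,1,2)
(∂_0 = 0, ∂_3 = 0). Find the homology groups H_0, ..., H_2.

H_0 ≅ Z,  H_1 ≅ Z/2Z,  H_2 = 0.

H_0: b_0 = 7 − 0 − 6 = 1; torsion from ∂_1 factors > 1: none. So H_0 ≅ Z.
H_1: b_1 = 18 − 6 − 12 = 0; torsion from ∂_2 factors > 1: [2]. So H_1 ≅ Z/2Z.
H_2: b_2 = 12 − 12 − 0 = 0; torsion from ∂_3 factors > 1: none. So H_2 ≅ 0.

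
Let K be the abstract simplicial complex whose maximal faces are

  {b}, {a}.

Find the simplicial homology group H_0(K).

H_0 ≅ Z^2.

Take the total order a < b on the vertex set. Then K (dimension 0) consists of the simplices:

  0-simplices (2): a, b

so the chain groups are C_0 ≅ Z^2.

From H_k ≅ ker(∂_k) / im(∂_{k+1}) we obtain:

  H_0: rank C_0 − rank ∂_1 = 2 − 0 = 2, and there is no ∂_1, so H_0 ≅ Z^2.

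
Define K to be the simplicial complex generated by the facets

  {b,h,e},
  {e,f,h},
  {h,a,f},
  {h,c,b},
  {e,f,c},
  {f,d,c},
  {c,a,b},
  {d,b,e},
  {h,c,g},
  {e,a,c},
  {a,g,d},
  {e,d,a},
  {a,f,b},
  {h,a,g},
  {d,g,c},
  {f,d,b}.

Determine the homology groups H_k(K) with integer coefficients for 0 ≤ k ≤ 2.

Order the vertices as a < b < c < d < e < f < g < h. Listing each simplex with vertices in this order, K has dimension 2 with simplices:

  0-simplices (8): a, b, c, d, e, f, g, h
  1-simplices (24): ab, ac, ad, ae, af, ag, ah, bc, bd, be, bf, bh, cd, ce, cf, cg, ch, de, df, dg, ef, eh, fh, gh
  2-simplices (16): abc, abf, ace, ade, adg, afh, agh, bch, bde, bdf, beh, cdf, cdg, cef, cgh, efh

so the chain groups are C_0 ≅ Z^8, C_1 ≅ Z^24, C_2 ≅ Z^16.

∂_1: C_1 → C_0 maps an edge to its endpoints' difference, ∂[p,q] = q − p.
This gives a 8×24 integer matrix of rank 7; reducing to Smith normal form yields diagonal entries (1,1,1,1,1,1,1).

∂_2: C_2 → C_1 sends each 2-simplex [p,q,r] to [q,r] − [p,r] + [p,q]. For instance
  ∂bch = ch − bh + bc,
  ∂cdg = dg − cg + cd.
The 24×16 boundary matrix has rank 15 and Smith normal form diag(1,1,1,1,1,1,1,1,1,1,1,1,1,1,1).

Reading off H_k = ker ∂_k / im ∂_{k+1}:

  H_0: rank C_0 − rank ∂_1 = 8 − 7 = 1, and the invariant factors of ∂_1 are all 1, so H_0 = Z.
  H_1: rank ker ∂_1 − rank ∂_2 = (24 − 7) − 15 = 2, and the invariant factors of ∂_2 are all 1, so H_1 = Z^2.
  H_2: rank ker ∂_2 − rank ∂_3 = (16 − 15) − 0 = 1, and there is no ∂_3, so H_2 = Z.

H_0 ≅ Z,  H_1 ≅ Z^2,  H_2 ≅ Z.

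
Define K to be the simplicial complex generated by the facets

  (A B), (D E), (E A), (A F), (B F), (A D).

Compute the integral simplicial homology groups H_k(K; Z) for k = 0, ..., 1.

H_0 ≅ Z,  H_1 ≅ Z^2.

K has 5 vertices, 6 edges.
rank ∂_0 = 0, rank ∂_1 = 4 ⇒ b_0 = 5 − 0 − 4 = 1; all invariant factors of ∂_1 are 1 so no torsion. So H_0 ≅ Z.
rank ∂_1 = 4, rank ∂_2 = 0 ⇒ b_1 = 6 − 4 − 0 = 2. So H_1 ≅ Z^2.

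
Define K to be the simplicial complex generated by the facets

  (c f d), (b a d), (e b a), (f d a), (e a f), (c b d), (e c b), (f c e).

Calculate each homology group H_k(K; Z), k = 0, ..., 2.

Order the vertices as a < b < c < d < e < f. Listing each simplex with vertices in this order, K has dimension 2 with simplices:

  0-simplices (6): a, b, c, d, e, f
  1-simplices (12): ab, ad, ae, af, bc, bd, be, cd, ce, cf, df, ef
  2-simplices (8): abd, abe, adf, aef, bcd, bce, cdf, cef

so the chain groups are C_0 ≅ Z^6, C_1 ≅ Z^12, C_2 ≅ Z^8.

Boundary ∂_1: C_1 → C_0 is given by ∂[p,q] = [q] − [p]. For instance
  ∂be = e − b.
The resulting 6×12 matrix has rank 5, and its Smith normal form has invariant factors (1,1,1,1,1).

The boundary map ∂_2: C_2 → C_1 acts by ∂[p,q,r] = [q,r] − [p,r] + [p,q]. For instance
  ∂adf = df − af + ad,
  ∂cef = ef − cf + ce.
As a 12×8 matrix over Z this has rank 7, with invariant factors (1,1,1,1,1,1,1).

Reading off H_k = ker ∂_k / im ∂_{k+1}:

  H_0: rank C_0 − rank ∂_1 = 6 − 5 = 1, and the invariant factors of ∂_1 are all 1, so H_0 = Z.
  H_1: rank ker ∂_1 − rank ∂_2 = (12 − 5) − 7 = 0, and the invariant factors of ∂_2 are all 1, so H_1 = 0.
  H_2: rank ker ∂_2 − rank ∂_3 = (8 − 7) − 0 = 1, and there is no ∂_3, so H_2 = Z.

H_0 ≅ Z,  H_1 = 0,  H_2 ≅ Z.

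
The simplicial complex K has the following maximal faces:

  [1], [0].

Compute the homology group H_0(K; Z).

H_0 = Z^2.

K has 2 vertices.
rank ∂_0 = 0, rank ∂_1 = 0 ⇒ b_0 = 2 − 0 − 0 = 2. So H_0 ≅ Z^2.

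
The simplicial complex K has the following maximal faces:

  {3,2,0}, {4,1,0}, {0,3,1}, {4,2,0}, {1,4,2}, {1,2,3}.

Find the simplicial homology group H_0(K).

We work with the vertex ordering 0 < 1 < 2 < 3 < 4. The simplices of K, each written with vertices in increasing order, are:

  0-simplices (5): [0], [1], [2], [3], [4]
  1-simplices (9): [0,1], [0,2], [0,3], [0,4], [1,2], [1,3], [1,4], [2,3], [2,4]
  2-simplices (6): [0,1,3], [0,1,4], [0,2,3], [0,2,4], [1,2,3], [1,2,4]

so the chain groups are C_0 ≅ Z^5, C_1 ≅ Z^9, C_2 ≅ Z^6.

The boundary map ∂_1: C_1 → C_0 is given by ∂[p,q] = [q] − [p]. For instance
  ∂[0,2] = [2] − [0].
The 5×9 boundary matrix has rank 4 and Smith normal form diag(1,1,1,1).

The boundary map ∂_2: C_2 → C_1 sends each 2-simplex [p,q,r] to [q,r] − [p,r] + [p,q]. For instance
  ∂[0,2,3] = [2,3] − [0,3] + [0,2],
  ∂[1,2,4] = [2,4] − [1,4] + [1,2].
As a 9×6 matrix over Z this has rank 5, with invariant factors (1,1,1,1,1).

Reading off H_k = ker ∂_k / im ∂_{k+1}:

  H_0: rank C_0 − rank ∂_1 = 5 − 4 = 1, and the invariant factors of ∂_1 are all 1, so H_0 = Z.

H_0 ≅ Z.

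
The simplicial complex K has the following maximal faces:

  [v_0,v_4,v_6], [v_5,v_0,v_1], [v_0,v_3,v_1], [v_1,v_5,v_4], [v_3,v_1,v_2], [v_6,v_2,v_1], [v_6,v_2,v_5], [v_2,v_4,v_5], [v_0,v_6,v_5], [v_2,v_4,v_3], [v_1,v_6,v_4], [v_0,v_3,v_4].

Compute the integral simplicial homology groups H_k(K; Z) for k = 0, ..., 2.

H_0 = Z,  H_1 = Z/2,  H_2 = 0.

Fix the vertex order v_0 < v_1 < v_2 < v_3 < v_4 < v_5 < v_6 and write every simplex with vertices in increasing order. Then dim K = 2 and the simplices of K are:

  0-simplices (7): [v_0], [v_1], [v_2], [v_3], [v_4], [v_5], [v_6]
  1-simplices (18): (18 of them)
  2-simplices (12): (12 of them)

Hence C_0 ≅ Z^7, C_1 ≅ Z^18, C_2 ≅ Z^12.

∂_1: C_1 → C_0 sends each edge [p,q] (with p < q) to q − p. For instance
  ∂[v_0,v_1] = [v_1] − [v_0].
As a 7×18 matrix over Z this has rank 6, with invariant factors (1,1,1,1,1,1).

∂_2: C_2 → C_1 sends each 2-simplex [p,q,r] to [q,r] − [p,r] + [p,q]. For instance
  ∂[v_0,v_1,v_3] = [v_1,v_3] − [v_0,v_3] + [v_0,v_1],
  ∂[v_1,v_2,v_6] = [v_2,v_6] − [v_1,v_6] + [v_1,v_2].
This gives a 18×12 integer matrix of rank 12; reducing to Smith normal form yields diagonal entries (1,1,1,1,1,1,1,1,1,1,1,2).

From H_k ≅ ker(∂_k) / im(∂_{k+1}) we obtain:

  H_0: rank C_0 − rank ∂_1 = 7 − 6 = 1, and the invariant factors of ∂_1 are all 1, so H_0 ≅ Z.
  H_1: rank ker ∂_1 − rank ∂_2 = (18 − 6) − 12 = 0, and ∂_2 has invariant factor 2 > 1, so H_1 ≅ Z/2.
  H_2: rank ker ∂_2 − rank ∂_3 = (12 − 12) − 0 = 0, and there is no ∂_3, so H_2 ≅ 0.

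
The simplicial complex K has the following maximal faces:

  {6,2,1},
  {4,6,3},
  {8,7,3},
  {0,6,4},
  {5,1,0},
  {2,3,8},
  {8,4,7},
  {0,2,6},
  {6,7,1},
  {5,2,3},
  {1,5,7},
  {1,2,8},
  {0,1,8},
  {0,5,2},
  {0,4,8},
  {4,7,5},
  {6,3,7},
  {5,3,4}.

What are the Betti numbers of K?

Order the vertices as 0 < 1 < 2 < 3 < 4 < 5 < 6 < 7 < 8. Listing each simplex with vertices in this order, K has dimension 2 with simplices:

  0-simplices (9): [0], [1], [2], [3], [4], [5], [6], [7], [8]
  1-simplices (27): (27 of them)
  2-simplices (18): [0,1,5], [0,1,8], [0,2,5], [0,2,6], [0,4,6], [0,4,8], [1,2,6], [1,2,8], [1,5,7], [1,6,7], [2,3,5], [2,3,8], [3,4,5], [3,4,6], [3,6,7], [3,7,8], [4,5,7], [4,7,8]

Hence C_0 ≅ Z^9, C_1 ≅ Z^27, C_2 ≅ Z^18.

Boundary ∂_1: C_1 → C_0 sends each edge [p,q] (with p < q) to q − p. For instance
  ∂[0,1] = [1] − [0].
This gives a 9×27 integer matrix of rank 8; reducing to Smith normal form yields diagonal entries (1,1,1,1,1,1,1,1).

Boundary ∂_2: C_2 → C_1 sends each 2-simplex [p,q,r] to [q,r] − [p,r] + [p,q]. For instance
  ∂[0,4,6] = [4,6] − [0,6] + [0,4],
  ∂[3,6,7] = [6,7] − [3,7] + [3,6].
The 27×18 boundary matrix has rank 18 and Smith normal form diag(1,1,1,1,1,1,1,1,1,1,1,1,1,1,1,1,1,2).

Computing H_k = (kernel of ∂_k) / (image of ∂_{k+1}):

  H_0: rank C_0 − rank ∂_1 = 9 − 8 = 1, and the invariant factors of ∂_1 are all 1, so H_0 ≅ Z.
  H_1: rank ker ∂_1 − rank ∂_2 = (27 − 8) − 18 = 1, and ∂_2 has invariant factor 2 > 1, so H_1 ≅ Z ⊕ Z/2.
  H_2: rank ker ∂_2 − rank ∂_3 = (18 − 18) − 0 = 0, and there is no ∂_3, so H_2 ≅ 0.

As a check, the Euler characteristic is 9 − 27 + 18 = 0, which agrees with 1 − 1 + 0 = 0.

Hence the Betti numbers are b_0 = 1, b_1 = 1, b_2 = 0.

b_0 = 1, b_1 = 1, b_2 = 0.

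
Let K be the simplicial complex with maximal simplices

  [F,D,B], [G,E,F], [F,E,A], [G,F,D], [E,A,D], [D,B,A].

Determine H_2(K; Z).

H_2 ≅ 0.

K has 6 vertices, 12 edges, 6 triangles.
rank ∂_2 = 6, rank ∂_3 = 0 ⇒ b_2 = 6 − 6 − 0 = 0. So H_2 = 0.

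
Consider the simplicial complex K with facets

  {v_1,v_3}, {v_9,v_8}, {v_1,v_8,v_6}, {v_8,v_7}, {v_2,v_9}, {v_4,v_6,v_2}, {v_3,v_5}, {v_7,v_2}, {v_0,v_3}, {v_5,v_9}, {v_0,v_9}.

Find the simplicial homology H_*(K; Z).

Order the vertices as v_0 < v_1 < v_2 < v_3 < v_4 < v_5 < v_6 < v_7 < v_8 < v_9. Listing each simplex with vertices in this order, K has dimension 2 with simplices:

  0-simplices (10): [v_0], [v_1], [v_2], [v_3], [v_4], [v_5], [v_6], [v_7], [v_8], [v_9]
  1-simplices (15): (15 of them)
  2-simplices (2): [v_1,v_6,v_8], [v_2,v_4,v_6]

Hence C_0 ≅ Z^10, C_1 ≅ Z^15, C_2 ≅ Z^2.

∂_1: C_1 → C_0 sends each edge [p,q] (with p < q) to q − p.
The resulting 10×15 matrix has rank 9, and its Smith normal form has invariant factors (1,1,1,1,1,1,1,1,1).

∂_2: C_2 → C_1 maps a triangle to the signed sum of its edges. For instance
  ∂[v_2,v_4,v_6] = [v_4,v_6] − [v_2,v_6] + [v_2,v_4],
  ∂[v_1,v_6,v_8] = [v_6,v_8] − [v_1,v_8] + [v_1,v_6].
This gives a 15×2 integer matrix of rank 2; reducing to Smith normal form yields diagonal entries (1,1).

Now H_k = ker ∂_k / im ∂_{k+1}, so:

  H_0: rank C_0 − rank ∂_1 = 10 − 9 = 1, and the invariant factors of ∂_1 are all 1, so H_0 = Z.
  H_1: rank ker ∂_1 − rank ∂_2 = (15 − 9) − 2 = 4, and the invariant factors of ∂_2 are all 1, so H_1 = Z^4.
  H_2: rank ker ∂_2 − rank ∂_3 = (2 − 2) − 0 = 0, and there is no ∂_3, so H_2 = 0.

As a check, the Euler characteristic is 10 − 15 + 2 = -3, which agrees with 1 − 4 + 0 = -3.

H_0 = Z,  H_1 = Z^4,  H_2 = 0.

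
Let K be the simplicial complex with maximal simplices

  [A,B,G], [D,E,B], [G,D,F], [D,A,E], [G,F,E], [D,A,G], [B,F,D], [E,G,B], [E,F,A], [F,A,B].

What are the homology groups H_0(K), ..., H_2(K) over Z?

We work with the vertex ordering A < B < D < E < F < G. The simplices of K, each written with vertices in increasing order, are:

  0-simplices (6): A, B, D, E, F, G
  1-simplices (15): AB, AD, AE, AF, AG, BD, BE, BF, BG, DE, DF, DG, EF, EG, FG
  2-simplices (10): ABF, ABG, ADE, ADG, AEF, BDE, BDF, BEG, DFG, EFG

Hence C_0 ≅ Z^6, C_1 ≅ Z^15, C_2 ≅ Z^10.

∂_1: C_1 → C_0 maps an edge to its endpoints' difference, ∂[p,q] = q − p.
The resulting 6×15 matrix has rank 5, and its Smith normal form has invariant factors (1,1,1,1,1).

Boundary ∂_2: C_2 → C_1 maps a triangle to the signed sum of its edges. For instance
  ∂BEG = EG − BG + BE,
  ∂ADE = DE − AE + AD.
This gives a 15×10 integer matrix of rank 10; reducing to Smith normal form yields diagonal entries (1,1,1,1,1,1,1,1,1,2).

Reading off H_k = ker ∂_k / im ∂_{k+1}:

  H_0: rank C_0 − rank ∂_1 = 6 − 5 = 1, and the invariant factors of ∂_1 are all 1, so H_0 = Z.
  H_1: rank ker ∂_1 − rank ∂_2 = (15 − 5) − 10 = 0, and ∂_2 has invariant factor 2 > 1, so H_1 = Z/2Z.
  H_2: rank ker ∂_2 − rank ∂_3 = (10 − 10) − 0 = 0, and there is no ∂_3, so H_2 = 0.

As a check, the Euler characteristic is 6 − 15 + 10 = 1, which agrees with 1 − 0 + 0 = 1.

H_0 ≅ Z,  H_1 ≅ Z/2Z,  H_2 = 0.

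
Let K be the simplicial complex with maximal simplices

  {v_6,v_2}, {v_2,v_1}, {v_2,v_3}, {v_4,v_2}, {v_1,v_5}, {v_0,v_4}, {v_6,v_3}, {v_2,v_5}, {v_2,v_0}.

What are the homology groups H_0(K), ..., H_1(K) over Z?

We work with the vertex ordering v_0 < v_1 < v_2 < v_3 < v_4 < v_5 < v_6. The simplices of K, each written with vertices in increasing order, are:

  0-simplices (7): [v_0], [v_1], [v_2], [v_3], [v_4], [v_5], [v_6]
  1-simplices (9): [v_0,v_2], [v_0,v_4], [v_1,v_2], [v_1,v_5], [v_2,v_3], [v_2,v_4], [v_2,v_5], [v_2,v_6], [v_3,v_6]

so the chain groups are C_0 ≅ Z^7, C_1 ≅ Z^9.

Boundary ∂_1: C_1 → C_0 maps an edge to its endpoints' difference, ∂[p,q] = q − p. For instance
  ∂[v_2,v_3] = [v_3] − [v_2].
As a 7×9 matrix over Z this has rank 6, with invariant factors (1,1,1,1,1,1).

From H_k ≅ ker(∂_k) / im(∂_{k+1}) we obtain:

  H_0: rank C_0 − rank ∂_1 = 7 − 6 = 1, and the invariant factors of ∂_1 are all 1, so H_0 ≅ Z.
  H_1: rank ker ∂_1 − rank ∂_2 = (9 − 6) − 0 = 3, and there is no ∂_2, so H_1 ≅ Z^3.

H_0 ≅ Z,  H_1 ≅ Z^3.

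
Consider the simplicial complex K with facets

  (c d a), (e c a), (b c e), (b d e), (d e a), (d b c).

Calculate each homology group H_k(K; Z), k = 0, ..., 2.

H_0 ≅ Z,  H_1 = 0,  H_2 ≅ Z.

K has 5 vertices, 9 edges, 6 triangles.
rank ∂_0 = 0, rank ∂_1 = 4 ⇒ b_0 = 5 − 0 − 4 = 1; all invariant factors of ∂_1 are 1 so no torsion. So H_0 = Z.
rank ∂_1 = 4, rank ∂_2 = 5 ⇒ b_1 = 9 − 4 − 5 = 0; all invariant factors of ∂_2 are 1 so no torsion. So H_1 = 0.
rank ∂_2 = 5, rank ∂_3 = 0 ⇒ b_2 = 6 − 5 − 0 = 1. So H_2 = Z.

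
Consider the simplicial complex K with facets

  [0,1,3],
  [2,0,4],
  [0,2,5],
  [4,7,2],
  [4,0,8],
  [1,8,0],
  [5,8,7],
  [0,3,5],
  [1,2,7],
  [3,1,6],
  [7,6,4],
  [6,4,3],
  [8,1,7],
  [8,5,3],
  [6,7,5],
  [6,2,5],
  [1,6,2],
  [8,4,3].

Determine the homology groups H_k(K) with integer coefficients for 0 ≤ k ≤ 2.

H_0 ≅ Z,  H_1 ≅ Z ⊕ Z/2Z,  H_2 = 0.

We work with the vertex ordering 0 < 1 < 2 < 3 < 4 < 5 < 6 < 7 < 8. The simplices of K, each written with vertices in increasing order, are:

  0-simplices (9): [0], [1], [2], [3], [4], [5], [6], [7], [8]
  1-simplices (27): (27 of them)
  2-simplices (18): [0,1,3], [0,1,8], [0,2,4], [0,2,5], [0,3,5], [0,4,8], [1,2,6], [1,2,7], [1,3,6], [1,7,8], [2,4,7], [2,5,6], [3,4,6], [3,4,8], [3,5,8], [4,6,7], [5,6,7], [5,7,8]

Hence C_0 ≅ Z^9, C_1 ≅ Z^27, C_2 ≅ Z^18.

∂_1: C_1 → C_0 sends each edge [p,q] (with p < q) to q − p. For instance
  ∂[1,2] = [2] − [1].
As a 9×27 matrix over Z this has rank 8, with invariant factors (1,1,1,1,1,1,1,1).

The boundary map ∂_2: C_2 → C_1 maps a triangle to the signed sum of its edges. For instance
  ∂[5,6,7] = [6,7] − [5,7] + [5,6],
  ∂[2,4,7] = [4,7] − [2,7] + [2,4].
This gives a 27×18 integer matrix of rank 18; reducing to Smith normal form yields diagonal entries (1,1,1,1,1,1,1,1,1,1,1,1,1,1,1,1,1,2).

Reading off H_k = ker ∂_k / im ∂_{k+1}:

  H_0: rank C_0 − rank ∂_1 = 9 − 8 = 1, and the invariant factors of ∂_1 are all 1, so H_0 ≅ Z.
  H_1: rank ker ∂_1 − rank ∂_2 = (27 − 8) − 18 = 1, and ∂_2 has invariant factor 2 > 1, so H_1 ≅ Z ⊕ Z/2Z.
  H_2: rank ker ∂_2 − rank ∂_3 = (18 − 18) − 0 = 0, and there is no ∂_3, so H_2 ≅ 0.

(K is a triangulation of the Klein bottle.)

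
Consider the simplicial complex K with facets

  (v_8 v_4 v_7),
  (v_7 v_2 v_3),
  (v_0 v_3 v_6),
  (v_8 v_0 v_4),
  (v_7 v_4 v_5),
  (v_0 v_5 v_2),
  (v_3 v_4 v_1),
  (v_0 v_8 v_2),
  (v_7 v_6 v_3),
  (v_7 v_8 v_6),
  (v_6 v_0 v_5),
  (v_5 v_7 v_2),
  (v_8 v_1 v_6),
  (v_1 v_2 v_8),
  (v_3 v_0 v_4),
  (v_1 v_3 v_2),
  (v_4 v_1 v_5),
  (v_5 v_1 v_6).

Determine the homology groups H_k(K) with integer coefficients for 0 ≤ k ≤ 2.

We work with the vertex ordering v_0 < v_1 < v_2 < v_3 < v_4 < v_5 < v_6 < v_7 < v_8. The simplices of K, each written with vertices in increasing order, are:

  0-simplices (9): [v_0], [v_1], [v_2], [v_3], [v_4], [v_5], [v_6], [v_7], [v_8]
  1-simplices (27): (27 of them)
  2-simplices (18): (18 of them)

giving chain groups C_0 ≅ Z^9, C_1 ≅ Z^27, C_2 ≅ Z^18.

Boundary ∂_1: C_1 → C_0 maps an edge to its endpoints' difference, ∂[p,q] = q − p. For instance
  ∂[v_3,v_7] = [v_7] − [v_3].
As a 9×27 matrix over Z this has rank 8, with invariant factors (1,1,1,1,1,1,1,1).

Boundary ∂_2: C_2 → C_1 maps a triangle to the signed sum of its edges. For instance
  ∂[v_3,v_6,v_7] = [v_6,v_7] − [v_3,v_7] + [v_3,v_6],
  ∂[v_0,v_4,v_8] = [v_4,v_8] − [v_0,v_8] + [v_0,v_4].
The resulting 27×18 matrix has rank 17, and its Smith normal form has invariant factors (1,1,1,1,1,1,1,1,1,1,1,1,1,1,1,1,1).

From H_k ≅ ker(∂_k) / im(∂_{k+1}) we obtain:

  H_0: rank C_0 − rank ∂_1 = 9 − 8 = 1, and the invariant factors of ∂_1 are all 1, so H_0 = Z.
  H_1: rank ker ∂_1 − rank ∂_2 = (27 − 8) − 17 = 2, and the invariant factors of ∂_2 are all 1, so H_1 = Z^2.
  H_2: rank ker ∂_2 − rank ∂_3 = (18 − 17) − 0 = 1, and there is no ∂_3, so H_2 = Z.

As a check, the Euler characteristic is 9 − 27 + 18 = 0, which agrees with 1 − 2 + 1 = 0.

H_0 ≅ Z,  H_1 ≅ Z^2,  H_2 ≅ Z.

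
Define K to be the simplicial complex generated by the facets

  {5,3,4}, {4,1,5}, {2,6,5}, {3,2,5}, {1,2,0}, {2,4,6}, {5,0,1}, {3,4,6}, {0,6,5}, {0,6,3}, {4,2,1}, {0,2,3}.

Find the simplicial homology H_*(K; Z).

H_0 ≅ Z,  H_1 ≅ Z/2,  H_2 = 0.

Take the total order 0 < 1 < 2 < 3 < 4 < 5 < 6 on the vertex set. Then K (dimension 2) consists of the simplices:

  0-simplices (7): [0], [1], [2], [3], [4], [5], [6]
  1-simplices (18): [0,1], [0,2], [0,3], [0,5], [0,6], [1,2], [1,4], [1,5], [2,3], [2,4], [2,5], [2,6], [3,4], [3,5], [3,6], [4,5], [4,6], [5,6]
  2-simplices (12): [0,1,2], [0,1,5], [0,2,3], [0,3,6], [0,5,6], [1,2,4], [1,4,5], [2,3,5], [2,4,6], [2,5,6], [3,4,5], [3,4,6]

so the chain groups are C_0 ≅ Z^7, C_1 ≅ Z^18, C_2 ≅ Z^12.

Boundary ∂_1: C_1 → C_0 sends each edge [p,q] (with p < q) to q − p. For instance
  ∂[0,2] = [2] − [0].
The resulting 7×18 matrix has rank 6, and its Smith normal form has invariant factors (1,1,1,1,1,1).

Boundary ∂_2: C_2 → C_1 sends each 2-simplex [p,q,r] to [q,r] − [p,r] + [p,q]. For instance
  ∂[2,4,6] = [4,6] − [2,6] + [2,4],
  ∂[0,3,6] = [3,6] − [0,6] + [0,3].
The resulting 18×12 matrix has rank 12, and its Smith normal form has invariant factors (1,1,1,1,1,1,1,1,1,1,1,2).

Reading off H_k = ker ∂_k / im ∂_{k+1}:

  H_0: rank C_0 − rank ∂_1 = 7 − 6 = 1, and the invariant factors of ∂_1 are all 1, so H_0 = Z.
  H_1: rank ker ∂_1 − rank ∂_2 = (18 − 6) − 12 = 0, and ∂_2 has invariant factor 2 > 1, so H_1 = Z/2.
  H_2: rank ker ∂_2 − rank ∂_3 = (12 − 12) − 0 = 0, and there is no ∂_3, so H_2 = 0.

As a check, the Euler characteristic is 7 − 18 + 12 = 1, which agrees with 1 − 0 + 0 = 1.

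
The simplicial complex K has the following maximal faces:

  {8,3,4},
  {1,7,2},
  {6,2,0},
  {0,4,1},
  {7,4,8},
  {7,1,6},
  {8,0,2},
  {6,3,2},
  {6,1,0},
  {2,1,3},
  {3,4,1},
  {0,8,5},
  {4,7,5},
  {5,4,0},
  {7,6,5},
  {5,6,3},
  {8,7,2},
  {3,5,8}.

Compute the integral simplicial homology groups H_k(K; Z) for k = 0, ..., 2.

Take the total order 0 < 1 < 2 < 3 < 4 < 5 < 6 < 7 < 8 on the vertex set. Then K (dimension 2) consists of the simplices:

  0-simplices (9): [0], [1], [2], [3], [4], [5], [6], [7], [8]
  1-simplices (27): (27 of them)
  2-simplices (18): [0,1,4], [0,1,6], [0,2,6], [0,2,8], [0,4,5], [0,5,8], [1,2,3], [1,2,7], [1,3,4], [1,6,7], [2,3,6], [2,7,8], [3,4,8], [3,5,6], [3,5,8], [4,5,7], [4,7,8], [5,6,7]

giving chain groups C_0 ≅ Z^9, C_1 ≅ Z^27, C_2 ≅ Z^18.

The boundary map ∂_1: C_1 → C_0 sends each edge [p,q] (with p < q) to q − p. For instance
  ∂[2,3] = [3] − [2].
The resulting 9×27 matrix has rank 8, and its Smith normal form has invariant factors (1,1,1,1,1,1,1,1).

The boundary map ∂_2: C_2 → C_1 acts by ∂[p,q,r] = [q,r] − [p,r] + [p,q]. For instance
  ∂[1,2,7] = [2,7] − [1,7] + [1,2],
  ∂[2,7,8] = [7,8] − [2,8] + [2,7].
As a 27×18 matrix over Z this has rank 18, with invariant factors (1,1,1,1,1,1,1,1,1,1,1,1,1,1,1,1,1,2).

Now H_k = ker ∂_k / im ∂_{k+1}, so:

  H_0: rank C_0 − rank ∂_1 = 9 − 8 = 1, and the invariant factors of ∂_1 are all 1, so H_0 = Z.
  H_1: rank ker ∂_1 − rank ∂_2 = (27 − 8) − 18 = 1, and ∂_2 has invariant factor 2 > 1, so H_1 = Z ⊕ Z/2.
  H_2: rank ker ∂_2 − rank ∂_3 = (18 − 18) − 0 = 0, and there is no ∂_3, so H_2 = 0.

H_0 = Z,  H_1 = Z ⊕ Z/2,  H_2 = 0.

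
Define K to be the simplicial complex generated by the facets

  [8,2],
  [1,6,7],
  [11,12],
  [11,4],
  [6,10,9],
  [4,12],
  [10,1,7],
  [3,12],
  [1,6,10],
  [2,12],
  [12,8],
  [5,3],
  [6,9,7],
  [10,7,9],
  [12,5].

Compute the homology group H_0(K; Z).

H_0 ≅ Z^2.

K has 12 vertices, 18 edges, 6 triangles.
rank ∂_0 = 0, rank ∂_1 = 10 ⇒ b_0 = 12 − 0 − 10 = 2; all invariant factors of ∂_1 are 1 so no torsion. So H_0 = Z^2.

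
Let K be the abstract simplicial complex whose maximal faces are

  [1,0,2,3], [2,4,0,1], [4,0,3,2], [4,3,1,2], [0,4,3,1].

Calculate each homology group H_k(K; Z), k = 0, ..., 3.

K has 5 vertices, 10 edges, 10 triangles, 5 3-simplices.
rank ∂_0 = 0, rank ∂_1 = 4 ⇒ b_0 = 5 − 0 − 4 = 1; all invariant factors of ∂_1 are 1 so no torsion. So H_0 ≅ Z.
rank ∂_1 = 4, rank ∂_2 = 6 ⇒ b_1 = 10 − 4 − 6 = 0; all invariant factors of ∂_2 are 1 so no torsion. So H_1 ≅ 0.
rank ∂_2 = 6, rank ∂_3 = 4 ⇒ b_2 = 10 − 6 − 4 = 0; all invariant factors of ∂_3 are 1 so no torsion. So H_2 ≅ 0.
rank ∂_3 = 4, rank ∂_4 = 0 ⇒ b_3 = 5 − 4 − 0 = 1. So H_3 ≅ Z.

H_0 ≅ Z,  H_1 = 0,  H_2 = 0,  H_3 ≅ Z.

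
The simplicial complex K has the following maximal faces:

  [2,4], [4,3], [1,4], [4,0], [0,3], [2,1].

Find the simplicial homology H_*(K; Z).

Order the vertices as 0 < 1 < 2 < 3 < 4. Listing each simplex with vertices in this order, K has dimension 1 with simplices:

  0-simplices (5): [0], [1], [2], [3], [4]
  1-simplices (6): [0,3], [0,4], [1,2], [1,4], [2,4], [3,4]

giving chain groups C_0 ≅ Z^5, C_1 ≅ Z^6.

Boundary ∂_1: C_1 → C_0 is given by ∂[p,q] = [q] − [p]. For instance
  ∂[2,4] = [4] − [2].
The resulting 5×6 matrix has rank 4, and its Smith normal form has invariant factors (1,1,1,1).

Computing H_k = (kernel of ∂_k) / (image of ∂_{k+1}):

  H_0: rank C_0 − rank ∂_1 = 5 − 4 = 1, and the invariant factors of ∂_1 are all 1, so H_0 ≅ Z.
  H_1: rank ker ∂_1 − rank ∂_2 = (6 − 4) − 0 = 2, and there is no ∂_2, so H_1 ≅ Z^2.

H_0 ≅ Z,  H_1 ≅ Z^2.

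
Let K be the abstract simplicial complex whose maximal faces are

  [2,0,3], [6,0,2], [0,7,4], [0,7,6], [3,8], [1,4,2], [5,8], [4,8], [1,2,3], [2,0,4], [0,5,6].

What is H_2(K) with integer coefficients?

Take the total order 0 < 1 < 2 < 3 < 4 < 5 < 6 < 7 < 8 on the vertex set. Then K (dimension 2) consists of the simplices:

  0-simplices (9): [0], [1], [2], [3], [4], [5], [6], [7], [8]
  1-simplices (18): [0,2], [0,3], [0,4], [0,5], [0,6], [0,7], [1,2], [1,3], [1,4], [2,3], [2,4], [2,6], [3,8], [4,7], [4,8], [5,6], [5,8], [6,7]
  2-simplices (8): [0,2,3], [0,2,4], [0,2,6], [0,4,7], [0,5,6], [0,6,7], [1,2,3], [1,2,4]

giving chain groups C_0 ≅ Z^9, C_1 ≅ Z^18, C_2 ≅ Z^8.

∂_1: C_1 → C_0 maps an edge to its endpoints' difference, ∂[p,q] = q − p. For instance
  ∂[1,3] = [3] − [1].
The resulting 9×18 matrix has rank 8, and its Smith normal form has invariant factors (1,1,1,1,1,1,1,1).

Boundary ∂_2: C_2 → C_1 maps a triangle to the signed sum of its edges. For instance
  ∂[0,2,6] = [2,6] − [0,6] + [0,2],
  ∂[1,2,3] = [2,3] − [1,3] + [1,2].
This gives a 18×8 integer matrix of rank 8; reducing to Smith normal form yields diagonal entries (1,1,1,1,1,1,1,1).

Computing H_k = (kernel of ∂_k) / (image of ∂_{k+1}):

  H_2: rank ker ∂_2 − rank ∂_3 = (8 − 8) − 0 = 0, and there is no ∂_3, so H_2 ≅ 0.

H_2 ≅ 0.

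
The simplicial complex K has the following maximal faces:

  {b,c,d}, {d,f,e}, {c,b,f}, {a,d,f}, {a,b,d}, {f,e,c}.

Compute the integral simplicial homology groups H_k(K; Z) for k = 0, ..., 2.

Fix the vertex order a < b < c < d < e < f and write every simplex with vertices in increasing order. Then dim K = 2 and the simplices of K are:

  0-simplices (6): a, b, c, d, e, f
  1-simplices (12): ab, ad, af, bc, bd, bf, cd, ce, cf, de, df, ef
  2-simplices (6): abd, adf, bcd, bcf, cef, def

Hence C_0 ≅ Z^6, C_1 ≅ Z^12, C_2 ≅ Z^6.

The boundary map ∂_1: C_1 → C_0 sends each edge [p,q] (with p < q) to q − p.
The resulting 6×12 matrix has rank 5, and its Smith normal form has invariant factors (1,1,1,1,1).

The boundary map ∂_2: C_2 → C_1 maps a triangle to the signed sum of its edges. For instance
  ∂bcd = cd − bd + bc,
  ∂def = ef − df + de.
This gives a 12×6 integer matrix of rank 6; reducing to Smith normal form yields diagonal entries (1,1,1,1,1,1).

Computing H_k = (kernel of ∂_k) / (image of ∂_{k+1}):

  H_0: rank C_0 − rank ∂_1 = 6 − 5 = 1, and the invariant factors of ∂_1 are all 1, so H_0 = Z.
  H_1: rank ker ∂_1 − rank ∂_2 = (12 − 5) − 6 = 1, and the invariant factors of ∂_2 are all 1, so H_1 = Z.
  H_2: rank ker ∂_2 − rank ∂_3 = (6 − 6) − 0 = 0, and there is no ∂_3, so H_2 = 0.

H_0 = Z,  H_1 = Z,  H_2 = 0.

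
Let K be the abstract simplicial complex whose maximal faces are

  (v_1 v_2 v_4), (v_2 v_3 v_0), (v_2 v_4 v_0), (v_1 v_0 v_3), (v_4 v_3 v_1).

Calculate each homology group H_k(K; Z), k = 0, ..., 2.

We work with the vertex ordering v_0 < v_1 < v_2 < v_3 < v_4. The simplices of K, each written with vertices in increasing order, are:

  0-simplices (5): [v_0], [v_1], [v_2], [v_3], [v_4]
  1-simplices (10): [v_0,v_1], [v_0,v_2], [v_0,v_3], [v_0,v_4], [v_1,v_2], [v_1,v_3], [v_1,v_4], [v_2,v_3], [v_2,v_4], [v_3,v_4]
  2-simplices (5): [v_0,v_1,v_3], [v_0,v_2,v_3], [v_0,v_2,v_4], [v_1,v_2,v_4], [v_1,v_3,v_4]

giving chain groups C_0 ≅ Z^5, C_1 ≅ Z^10, C_2 ≅ Z^5.

Boundary ∂_1: C_1 → C_0 sends each edge [p,q] (with p < q) to q − p. For instance
  ∂[v_1,v_2] = [v_2] − [v_1].
The resulting 5×10 matrix has rank 4, and its Smith normal form has invariant factors (1,1,1,1).

Boundary ∂_2: C_2 → C_1 sends each 2-simplex [p,q,r] to [q,r] − [p,r] + [p,q]. For instance
  ∂[v_1,v_3,v_4] = [v_3,v_4] − [v_1,v_4] + [v_1,v_3],
  ∂[v_0,v_2,v_4] = [v_2,v_4] − [v_0,v_4] + [v_0,v_2].
This gives a 10×5 integer matrix of rank 5; reducing to Smith normal form yields diagonal entries (1,1,1,1,1).

Reading off H_k = ker ∂_k / im ∂_{k+1}:

  H_0: rank C_0 − rank ∂_1 = 5 − 4 = 1, and the invariant factors of ∂_1 are all 1, so H_0 ≅ Z.
  H_1: rank ker ∂_1 − rank ∂_2 = (10 − 4) − 5 = 1, and the invariant factors of ∂_2 are all 1, so H_1 ≅ Z.
  H_2: rank ker ∂_2 − rank ∂_3 = (5 − 5) − 0 = 0, and there is no ∂_3, so H_2 ≅ 0.

As a check, the Euler characteristic is 5 − 10 + 5 = 0, which agrees with 1 − 1 + 0 = 0.

H_0 = Z,  H_1 = Z,  H_2 = 0.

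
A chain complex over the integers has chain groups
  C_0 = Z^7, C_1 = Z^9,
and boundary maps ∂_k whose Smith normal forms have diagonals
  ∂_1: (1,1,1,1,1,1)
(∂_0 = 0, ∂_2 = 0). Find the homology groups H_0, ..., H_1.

H_0 = Z,  H_1 = Z^3.

H_0: b_0 = 7 − 0 − 6 = 1; torsion from ∂_1 factors > 1: none. So H_0 = Z.
H_1: b_1 = 9 − 6 − 0 = 3; torsion from ∂_2 factors > 1: none. So H_1 = Z^3.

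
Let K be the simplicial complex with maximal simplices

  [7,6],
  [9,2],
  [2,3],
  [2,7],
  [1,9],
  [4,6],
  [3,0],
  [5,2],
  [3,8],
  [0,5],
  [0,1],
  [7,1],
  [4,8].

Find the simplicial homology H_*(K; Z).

H_0 = Z,  H_1 = Z^4.

Order the vertices as 0 < 1 < 2 < 3 < 4 < 5 < 6 < 7 < 8 < 9. Listing each simplex with vertices in this order, K has dimension 1 with simplices:

  0-simplices (10): [0], [1], [2], [3], [4], [5], [6], [7], [8], [9]
  1-simplices (13): [0,1], [0,3], [0,5], [1,7], [1,9], [2,3], [2,5], [2,7], [2,9], [3,8], [4,6], [4,8], [6,7]

giving chain groups C_0 ≅ Z^10, C_1 ≅ Z^13.

∂_1: C_1 → C_0 maps an edge to its endpoints' difference, ∂[p,q] = q − p. For instance
  ∂[3,8] = [8] − [3].
This gives a 10×13 integer matrix of rank 9; reducing to Smith normal form yields diagonal entries (1,1,1,1,1,1,1,1,1).

Reading off H_k = ker ∂_k / im ∂_{k+1}:

  H_0: rank C_0 − rank ∂_1 = 10 − 9 = 1, and the invariant factors of ∂_1 are all 1, so H_0 = Z.
  H_1: rank ker ∂_1 − rank ∂_2 = (13 − 9) − 0 = 4, and there is no ∂_2, so H_1 = Z^4.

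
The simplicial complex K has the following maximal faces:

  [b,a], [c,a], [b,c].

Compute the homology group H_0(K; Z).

Order the vertices as a < b < c. Listing each simplex with vertices in this order, K has dimension 1 with simplices:

  0-simplices (3): a, b, c
  1-simplices (3): ab, ac, bc

Hence C_0 ≅ Z^3, C_1 ≅ Z^3.

The boundary map ∂_1: C_1 → C_0 sends each edge [p,q] (with p < q) to q − p. For instance
  ∂ab = b − a.
The resulting 3×3 matrix has rank 2, and its Smith normal form has invariant factors (1,1).

Now H_k = ker ∂_k / im ∂_{k+1}, so:

  H_0: rank C_0 − rank ∂_1 = 3 − 2 = 1, and the invariant factors of ∂_1 are all 1, so H_0 ≅ Z.

(K is a triangulation of the circle S^1.)

H_0 ≅ Z.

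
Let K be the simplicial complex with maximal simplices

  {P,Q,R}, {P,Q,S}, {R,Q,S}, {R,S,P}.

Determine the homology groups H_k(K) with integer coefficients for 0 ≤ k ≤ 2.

Order the vertices as P < Q < R < S. Listing each simplex with vertices in this order, K has dimension 2 with simplices:

  0-simplices (4): P, Q, R, S
  1-simplices (6): PQ, PR, PS, QR, QS, RS
  2-simplices (4): PQR, PQS, PRS, QRS

so the chain groups are C_0 ≅ Z^4, C_1 ≅ Z^6, C_2 ≅ Z^4.

The boundary map ∂_1: C_1 → C_0 maps an edge to its endpoints' difference, ∂[p,q] = q − p.
This gives a 4×6 integer matrix of rank 3; reducing to Smith normal form yields diagonal entries (1,1,1).

Boundary ∂_2: C_2 → C_1 acts by ∂[p,q,r] = [q,r] − [p,r] + [p,q]. For instance
  ∂PRS = RS − PS + PR,
  ∂QRS = RS − QS + QR.
This gives a 6×4 integer matrix of rank 3; reducing to Smith normal form yields diagonal entries (1,1,1).

From H_k ≅ ker(∂_k) / im(∂_{k+1}) we obtain:

  H_0: rank C_0 − rank ∂_1 = 4 − 3 = 1, and the invariant factors of ∂_1 are all 1, so H_0 ≅ Z.
  H_1: rank ker ∂_1 − rank ∂_2 = (6 − 3) − 3 = 0, and the invariant factors of ∂_2 are all 1, so H_1 ≅ 0.
  H_2: rank ker ∂_2 − rank ∂_3 = (4 − 3) − 0 = 1, and there is no ∂_3, so H_2 ≅ Z.

(K is a triangulation of the 2-sphere S^2.)

H_0 ≅ Z,  H_1 = 0,  H_2 ≅ Z.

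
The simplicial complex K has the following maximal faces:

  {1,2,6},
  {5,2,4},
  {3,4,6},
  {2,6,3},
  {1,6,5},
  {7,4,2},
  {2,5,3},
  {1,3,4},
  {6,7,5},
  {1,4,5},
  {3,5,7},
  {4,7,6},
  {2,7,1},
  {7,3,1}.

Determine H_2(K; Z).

Order the vertices as 1 < 2 < 3 < 4 < 5 < 6 < 7. Listing each simplex with vertices in this order, K has dimension 2 with simplices:

  0-simplices (7): [1], [2], [3], [4], [5], [6], [7]
  1-simplices (21): [1,2], [1,3], [1,4], [1,5], [1,6], [1,7], [2,3], [2,4], [2,5], [2,6], [2,7], [3,4], [3,5], [3,6], [3,7], [4,5], [4,6], [4,7], [5,6], [5,7], [6,7]
  2-simplices (14): [1,2,6], [1,2,7], [1,3,4], [1,3,7], [1,4,5], [1,5,6], [2,3,5], [2,3,6], [2,4,5], [2,4,7], [3,4,6], [3,5,7], [4,6,7], [5,6,7]

giving chain groups C_0 ≅ Z^7, C_1 ≅ Z^21, C_2 ≅ Z^14.

The boundary map ∂_1: C_1 → C_0 maps an edge to its endpoints' difference, ∂[p,q] = q − p.
The 7×21 boundary matrix has rank 6 and Smith normal form diag(1,1,1,1,1,1).

∂_2: C_2 → C_1 sends each 2-simplex [p,q,r] to [q,r] − [p,r] + [p,q]. For instance
  ∂[1,2,7] = [2,7] − [1,7] + [1,2],
  ∂[1,2,6] = [2,6] − [1,6] + [1,2].
As a 21×14 matrix over Z this has rank 13, with invariant factors (1,1,1,1,1,1,1,1,1,1,1,1,1).

From H_k ≅ ker(∂_k) / im(∂_{k+1}) we obtain:

  H_2: rank ker ∂_2 − rank ∂_3 = (14 − 13) − 0 = 1, and there is no ∂_3, so H_2 = Z.

H_2 ≅ Z.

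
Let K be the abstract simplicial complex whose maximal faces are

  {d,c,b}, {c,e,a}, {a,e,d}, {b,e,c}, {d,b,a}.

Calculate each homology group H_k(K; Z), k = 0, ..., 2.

We work with the vertex ordering a < b < c < d < e. The simplices of K, each written with vertices in increasing order, are:

  0-simplices (5): a, b, c, d, e
  1-simplices (10): ab, ac, ad, ae, bc, bd, be, cd, ce, de
  2-simplices (5): abd, ace, ade, bcd, bce

so the chain groups are C_0 ≅ Z^5, C_1 ≅ Z^10, C_2 ≅ Z^5.

The boundary map ∂_1: C_1 → C_0 maps an edge to its endpoints' difference, ∂[p,q] = q − p. For instance
  ∂bc = c − b.
The resulting 5×10 matrix has rank 4, and its Smith normal form has invariant factors (1,1,1,1).

∂_2: C_2 → C_1 acts by ∂[p,q,r] = [q,r] − [p,r] + [p,q]. For instance
  ∂bcd = cd − bd + bc,
  ∂ade = de − ae + ad.
This gives a 10×5 integer matrix of rank 5; reducing to Smith normal form yields diagonal entries (1,1,1,1,1).

From H_k ≅ ker(∂_k) / im(∂_{k+1}) we obtain:

  H_0: rank C_0 − rank ∂_1 = 5 − 4 = 1, and the invariant factors of ∂_1 are all 1, so H_0 = Z.
  H_1: rank ker ∂_1 − rank ∂_2 = (10 − 4) − 5 = 1, and the invariant factors of ∂_2 are all 1, so H_1 = Z.
  H_2: rank ker ∂_2 − rank ∂_3 = (5 − 5) − 0 = 0, and there is no ∂_3, so H_2 = 0.

As a check, the Euler characteristic is 5 − 10 + 5 = 0, which agrees with 1 − 1 + 0 = 0.

H_0 = Z,  H_1 = Z,  H_2 = 0.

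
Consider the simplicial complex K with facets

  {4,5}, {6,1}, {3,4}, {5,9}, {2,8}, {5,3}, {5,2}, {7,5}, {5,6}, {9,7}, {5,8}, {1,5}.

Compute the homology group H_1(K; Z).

H_1 ≅ Z^4.

We work with the vertex ordering 1 < 2 < 3 < 4 < 5 < 6 < 7 < 8 < 9. The simplices of K, each written with vertices in increasing order, are:

  0-simplices (9): [1], [2], [3], [4], [5], [6], [7], [8], [9]
  1-simplices (12): [1,5], [1,6], [2,5], [2,8], [3,4], [3,5], [4,5], [5,6], [5,7], [5,8], [5,9], [7,9]

so the chain groups are C_0 ≅ Z^9, C_1 ≅ Z^12.

Boundary ∂_1: C_1 → C_0 maps an edge to its endpoints' difference, ∂[p,q] = q − p.
The resulting 9×12 matrix has rank 8, and its Smith normal form has invariant factors (1,1,1,1,1,1,1,1).

Reading off H_k = ker ∂_k / im ∂_{k+1}:

  H_1: rank ker ∂_1 − rank ∂_2 = (12 − 8) − 0 = 4, and there is no ∂_2, so H_1 ≅ Z^4.

(K is a triangulation of a wedge of 4 circles.)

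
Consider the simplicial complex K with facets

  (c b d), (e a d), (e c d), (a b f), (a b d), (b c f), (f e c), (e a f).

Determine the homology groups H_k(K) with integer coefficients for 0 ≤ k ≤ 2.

Take the total order a < b < c < d < e < f on the vertex set. Then K (dimension 2) consists of the simplices:

  0-simplices (6): a, b, c, d, e, f
  1-simplices (12): ab, ad, ae, af, bc, bd, bf, cd, ce, cf, de, ef
  2-simplices (8): abd, abf, ade, aef, bcd, bcf, cde, cef

giving chain groups C_0 ≅ Z^6, C_1 ≅ Z^12, C_2 ≅ Z^8.

The boundary map ∂_1: C_1 → C_0 is given by ∂[p,q] = [q] − [p]. For instance
  ∂cf = f − c.
This gives a 6×12 integer matrix of rank 5; reducing to Smith normal form yields diagonal entries (1,1,1,1,1).

Boundary ∂_2: C_2 → C_1 maps a triangle to the signed sum of its edges. For instance
  ∂aef = ef − af + ae,
  ∂bcf = cf − bf + bc.
As a 12×8 matrix over Z this has rank 7, with invariant factors (1,1,1,1,1,1,1).

Computing H_k = (kernel of ∂_k) / (image of ∂_{k+1}):

  H_0: rank C_0 − rank ∂_1 = 6 − 5 = 1, and the invariant factors of ∂_1 are all 1, so H_0 ≅ Z.
  H_1: rank ker ∂_1 − rank ∂_2 = (12 − 5) − 7 = 0, and the invariant factors of ∂_2 are all 1, so H_1 ≅ 0.
  H_2: rank ker ∂_2 − rank ∂_3 = (8 − 7) − 0 = 1, and there is no ∂_3, so H_2 ≅ Z.

As a check, the Euler characteristic is 6 − 12 + 8 = 2, which agrees with 1 − 0 + 1 = 2.

H_0 ≅ Z,  H_1 = 0,  H_2 ≅ Z.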